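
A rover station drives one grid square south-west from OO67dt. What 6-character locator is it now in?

Longitude subsquare d = 3; −1 → 2 = c.
Latitude subsquare t = 19; −1 → 18 = s.

OO67cs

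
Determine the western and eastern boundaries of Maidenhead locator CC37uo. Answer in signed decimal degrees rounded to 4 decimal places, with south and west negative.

Field C=2, C=2: +2·20° lon, +2·10° lat → SW at lon -140°, lat -70°.
Square 3, 7: +3·2° lon, +7·1° lat → SW at lon -134°, lat -63°.
Subsquare u=20, o=14: +20·0.0833333° lon, +14·0.0416667° lat → SW at lon -132.333°, lat -62.4167°.
Cell spans 0.0833333° lon × 0.0416667° lat.
west -132.3333, east -132.2500.

-132.3333, -132.2500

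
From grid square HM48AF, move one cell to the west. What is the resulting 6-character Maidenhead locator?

Longitude subsquare a = 0; −1 → -1, wraps to 23 = x, carry into square.
Longitude square 4; −1 → 3.
The latitude characters are unchanged.

HM38xf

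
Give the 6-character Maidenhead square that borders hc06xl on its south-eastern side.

HC16ak

Longitude subsquare x = 23; +1 → 24, wraps to 0 = a, carry into square.
Longitude square 0; +1 → 1.
Latitude subsquare l = 11; −1 → 10 = k.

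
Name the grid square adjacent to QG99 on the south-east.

RG08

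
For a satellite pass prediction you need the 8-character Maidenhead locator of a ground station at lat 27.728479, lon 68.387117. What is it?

Offset from 180°W / 90°S: lon 248.38712°, lat 117.72848°.
Field: lon ⌊248.38712/20⌋ = 12 → M; lat ⌊117.72848/10⌋ = 11 → L.
Square: lon ⌊8.38712/2⌋ = 4; lat ⌊7.72848/1⌋ = 7.
Subsquare: lon ⌊0.38712/0.0833333⌋ = 4 → e; lat ⌊0.72848/0.0416667⌋ = 17 → r.
Extended square: lon ⌊0.05378/0.00833333⌋ = 6; lat ⌊0.02015/0.00416667⌋ = 4.

ML47er64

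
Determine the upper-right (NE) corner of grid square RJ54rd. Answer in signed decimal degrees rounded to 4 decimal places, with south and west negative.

4.1667, 171.5000

Field R=17, J=9: +17·20° lon, +9·10° lat → SW at lon 160°, lat 0°.
Square 5, 4: +5·2° lon, +4·1° lat → SW at lon 170°, lat 4°.
Subsquare r=17, d=3: +17·0.0833333° lon, +3·0.0416667° lat → SW at lon 171.417°, lat 4.125°.
Cell spans 0.0833333° lon × 0.0416667° lat. NE corner is SW corner plus one full cell.
latitude 4.1667, longitude 171.5000.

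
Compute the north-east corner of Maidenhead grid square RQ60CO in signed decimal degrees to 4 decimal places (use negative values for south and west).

70.6250, 172.2500

Field R=17, Q=16: +17·20° lon, +16·10° lat → SW at lon 160°, lat 70°.
Square 6, 0: +6·2° lon, +0·1° lat → SW at lon 172°, lat 70°.
Subsquare c=2, o=14: +2·0.0833333° lon, +14·0.0416667° lat → SW at lon 172.167°, lat 70.5833°.
Cell spans 0.0833333° lon × 0.0416667° lat. NE corner is SW corner plus one full cell.
latitude 70.6250, longitude 172.2500.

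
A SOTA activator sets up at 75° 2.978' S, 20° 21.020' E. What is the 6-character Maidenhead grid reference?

Offset from 180°W / 90°S: lon 200.3503°, lat 14.9504°.
Field: 200.3503/20 → 10 → K, 14.9504/10 → 1 → B; chars KB.
Square: 0.3503/2 → 0, 4.9504/1 → 4; chars 04.
Subsquare: 0.3503/0.0833333 → 4 → e, 0.9504/0.0416667 → 22 → w; chars ew.

KB04ew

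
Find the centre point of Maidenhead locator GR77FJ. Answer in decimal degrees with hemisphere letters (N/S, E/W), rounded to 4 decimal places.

87.3958° N, 45.5417° W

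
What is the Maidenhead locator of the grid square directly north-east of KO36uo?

KO36vp

Longitude subsquare u = 20; +1 → 21 = v.
Latitude subsquare o = 14; +1 → 15 = p.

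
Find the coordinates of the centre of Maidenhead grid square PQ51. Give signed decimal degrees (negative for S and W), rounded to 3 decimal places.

71.500, 131.000

Field P=15, Q=16: +15·20° lon, +16·10° lat → SW at lon 120°, lat 70°.
Square 5, 1: +5·2° lon, +1·1° lat → SW at lon 130°, lat 71°.
Cell spans 2° lon × 1° lat. Centre is SW corner plus half of each.
latitude 71.500, longitude 131.000.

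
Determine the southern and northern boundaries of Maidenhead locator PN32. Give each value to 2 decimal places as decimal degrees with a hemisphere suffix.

42.00° N, 43.00° N

Field P=15, N=13: +15·20° lon, +13·10° lat → SW at lon 120°, lat 40°.
Square 3, 2: +3·2° lon, +2·1° lat → SW at lon 126°, lat 42°.
Cell spans 2° lon × 1° lat.
south 42.00° N, north 43.00° N.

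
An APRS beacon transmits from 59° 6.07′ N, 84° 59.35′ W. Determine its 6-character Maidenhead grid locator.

EO79mc

Offset from 180°W / 90°S: lon 95.0108°, lat 149.1012°.
Field (20°×10°, letters A–R): lon ⌊95.0108/20⌋ = 4 → E; lat ⌊149.1012/10⌋ = 14 → O.
Square (2°×1°, digits 0–9): lon ⌊15.0108/2⌋ = 7; lat ⌊9.1012/1⌋ = 9.
Subsquare (5′×2.5′, letters a–x): lon ⌊1.0108/0.0833333⌋ = 12 → m; lat ⌊0.1012/0.0416667⌋ = 2 → c.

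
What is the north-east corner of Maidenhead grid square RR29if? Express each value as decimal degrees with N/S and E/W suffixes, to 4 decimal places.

89.2500° N, 164.7500° E

Field R=17, R=17: +17·20° lon, +17·10° lat → SW at lon 160°, lat 80°.
Square 2, 9: +2·2° lon, +9·1° lat → SW at lon 164°, lat 89°.
Subsquare i=8, f=5: +8·0.0833333° lon, +5·0.0416667° lat → SW at lon 164.667°, lat 89.2083°.
Cell spans 0.0833333° lon × 0.0416667° lat. NE corner is SW corner plus one full cell.
latitude 89.2500° N, longitude 164.7500° E.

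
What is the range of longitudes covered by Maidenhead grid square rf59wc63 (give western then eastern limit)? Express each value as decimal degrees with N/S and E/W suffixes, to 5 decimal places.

Field R=17, F=5: +17·20° lon, +5·10° lat → SW at lon 160°, lat -40°.
Square 5, 9: +5·2° lon, +9·1° lat → SW at lon 170°, lat -31°.
Subsquare w=22, c=2: +22·0.0833333° lon, +2·0.0416667° lat → SW at lon 171.833°, lat -30.9167°.
Extended square 6, 3: +6·0.00833333° lon, +3·0.00416667° lat → SW at lon 171.883°, lat -30.9042°.
Cell spans 0.00833333° lon × 0.00416667° lat.
west 171.88333° E, east 171.89167° E.

171.88333° E, 171.89167° E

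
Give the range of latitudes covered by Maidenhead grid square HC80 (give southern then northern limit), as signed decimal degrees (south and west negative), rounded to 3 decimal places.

Field H=7, C=2: +7·20° lon, +2·10° lat → SW at lon -40°, lat -70°.
Square 8, 0: +8·2° lon, +0·1° lat → SW at lon -24°, lat -70°.
Cell spans 2° lon × 1° lat.
south -70.000, north -69.000.

-70.000, -69.000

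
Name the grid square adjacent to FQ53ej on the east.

Longitude subsquare e = 4; +1 → 5 = f.
The latitude characters are unchanged.

FQ53fj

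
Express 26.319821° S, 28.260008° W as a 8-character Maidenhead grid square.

Offset from 180°W / 90°S: lon 151.73999°, lat 63.68018°.
Field (20°×10°, letters A–R): lon ⌊151.73999/20⌋ = 7 → H; lat ⌊63.68018/10⌋ = 6 → G.
Square (2°×1°, digits 0–9): lon ⌊11.73999/2⌋ = 5; lat ⌊3.68018/1⌋ = 3.
Subsquare (5′×2.5′, letters a–x): lon ⌊1.73999/0.0833333⌋ = 20 → u; lat ⌊0.68018/0.0416667⌋ = 16 → q.
Extended square (30″×15″, digits 0–9): lon ⌊0.07333/0.00833333⌋ = 8; lat ⌊0.01351/0.00416667⌋ = 3.

HG53uq83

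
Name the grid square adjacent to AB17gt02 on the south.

Latitude extended square 2; −1 → 1.
The longitude characters are unchanged.

AB17gt01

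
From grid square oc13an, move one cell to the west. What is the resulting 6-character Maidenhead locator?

Longitude subsquare a = 0; −1 → -1, wraps to 23 = x, carry into square.
Longitude square 1; −1 → 0.
The latitude characters are unchanged.

OC03xn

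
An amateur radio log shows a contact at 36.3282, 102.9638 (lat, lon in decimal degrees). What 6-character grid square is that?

Offset from 180°W / 90°S: lon 282.9638°, lat 126.3282°.
Field: lon ⌊282.9638/20⌋ = 14 → O; lat ⌊126.3282/10⌋ = 12 → M.
Square: lon ⌊2.9638/2⌋ = 1; lat ⌊6.3282/1⌋ = 6.
Subsquare: lon ⌊0.9638/0.0833333⌋ = 11 → l; lat ⌊0.3282/0.0416667⌋ = 7 → h.

OM16lh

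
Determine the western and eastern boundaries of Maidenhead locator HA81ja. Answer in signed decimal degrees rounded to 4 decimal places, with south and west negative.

Field H=7, A=0: +7·20° lon, +0·10° lat → SW at lon -40°, lat -90°.
Square 8, 1: +8·2° lon, +1·1° lat → SW at lon -24°, lat -89°.
Subsquare j=9, a=0: +9·0.0833333° lon, +0·0.0416667° lat → SW at lon -23.25°, lat -89°.
Cell spans 0.0833333° lon × 0.0416667° lat.
west -23.2500, east -23.1667.

-23.2500, -23.1667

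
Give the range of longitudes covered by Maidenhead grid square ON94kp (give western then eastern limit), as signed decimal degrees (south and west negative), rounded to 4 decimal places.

Field O=14, N=13: +14·20° lon, +13·10° lat → SW at lon 100°, lat 40°.
Square 9, 4: +9·2° lon, +4·1° lat → SW at lon 118°, lat 44°.
Subsquare k=10, p=15: +10·0.0833333° lon, +15·0.0416667° lat → SW at lon 118.833°, lat 44.625°.
Cell spans 0.0833333° lon × 0.0416667° lat.
west 118.8333, east 118.9167.

118.8333, 118.9167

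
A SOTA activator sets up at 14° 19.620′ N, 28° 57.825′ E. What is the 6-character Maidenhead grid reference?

KK44lh

Shift to the Maidenhead origin (180°W, 90°S): lon 208.9638, lat 104.3270.
Field: 208.9638/20 → 10 → K, 104.3270/10 → 10 → K; chars KK.
Square: 8.9638/2 → 4, 4.3270/1 → 4; chars 44.
Subsquare: 0.9638/0.0833333 → 11 → l, 0.3270/0.0416667 → 7 → h; chars lh.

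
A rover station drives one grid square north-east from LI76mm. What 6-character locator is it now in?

LI76nn

Longitude subsquare m = 12; +1 → 13 = n.
Latitude subsquare m = 12; +1 → 13 = n.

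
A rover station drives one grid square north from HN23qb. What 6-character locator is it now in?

HN23qc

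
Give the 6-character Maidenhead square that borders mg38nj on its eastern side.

MG38oj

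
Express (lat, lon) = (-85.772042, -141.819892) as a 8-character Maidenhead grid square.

BA94cf14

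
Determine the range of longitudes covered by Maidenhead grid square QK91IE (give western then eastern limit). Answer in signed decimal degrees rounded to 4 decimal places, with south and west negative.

158.6667, 158.7500

Field Q=16, K=10: +16·20° lon, +10·10° lat → SW at lon 140°, lat 10°.
Square 9, 1: +9·2° lon, +1·1° lat → SW at lon 158°, lat 11°.
Subsquare i=8, e=4: +8·0.0833333° lon, +4·0.0416667° lat → SW at lon 158.667°, lat 11.1667°.
Cell spans 0.0833333° lon × 0.0416667° lat.
west 158.6667, east 158.7500.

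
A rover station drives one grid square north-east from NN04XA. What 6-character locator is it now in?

NN14ab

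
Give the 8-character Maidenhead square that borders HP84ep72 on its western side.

Longitude extended square 7; −1 → 6.
The latitude characters are unchanged.

HP84ep62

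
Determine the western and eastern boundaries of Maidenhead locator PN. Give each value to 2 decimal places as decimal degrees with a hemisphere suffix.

120.00° E, 140.00° E

Field P=15, N=13: +15·20° lon, +13·10° lat → SW at lon 120°, lat 40°.
Cell spans 20° lon × 10° lat.
west 120.00° E, east 140.00° E.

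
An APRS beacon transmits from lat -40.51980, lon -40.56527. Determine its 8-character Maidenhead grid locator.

Offset from 180°W / 90°S: lon 139.43473°, lat 49.48020°.
Field: lon ⌊139.43473/20⌋ = 6 → G; lat ⌊49.48020/10⌋ = 4 → E.
Square: lon ⌊19.43473/2⌋ = 9; lat ⌊9.48020/1⌋ = 9.
Subsquare: lon ⌊1.43473/0.0833333⌋ = 17 → r; lat ⌊0.48020/0.0416667⌋ = 11 → l.
Extended square: lon ⌊0.01806/0.00833333⌋ = 2; lat ⌊0.02187/0.00416667⌋ = 5.

GE99rl25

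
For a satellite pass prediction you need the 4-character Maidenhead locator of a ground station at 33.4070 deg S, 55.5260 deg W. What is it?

GF26

Add 180° to longitude and 90° to latitude: 124.47, 56.59.
Field (20°×10°, letters A–R): 124.47/20 → 6 → G, 56.59/10 → 5 → F; chars GF.
Square (2°×1°, digits 0–9): 4.47/2 → 2, 6.59/1 → 6; chars 26.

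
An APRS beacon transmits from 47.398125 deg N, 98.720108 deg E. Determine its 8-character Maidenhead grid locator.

NN97ij65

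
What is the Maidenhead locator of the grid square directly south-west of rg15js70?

RG15jr69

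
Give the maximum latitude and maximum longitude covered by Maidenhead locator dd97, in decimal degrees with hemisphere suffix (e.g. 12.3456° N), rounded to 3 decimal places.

Field D=3, D=3: +3·20° lon, +3·10° lat → SW at lon -120°, lat -60°.
Square 9, 7: +9·2° lon, +7·1° lat → SW at lon -102°, lat -53°.
Cell spans 2° lon × 1° lat. NE corner is SW corner plus one full cell.
latitude 52.000° S, longitude 100.000° W.

52.000° S, 100.000° W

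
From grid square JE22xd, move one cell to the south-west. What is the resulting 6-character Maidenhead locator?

Longitude subsquare x = 23; −1 → 22 = w.
Latitude subsquare d = 3; −1 → 2 = c.

JE22wc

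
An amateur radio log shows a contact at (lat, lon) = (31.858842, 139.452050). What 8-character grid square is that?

Offset from 180°W / 90°S: lon 319.45205°, lat 121.85884°.
Field: lon ⌊319.45205/20⌋ = 15 → P; lat ⌊121.85884/10⌋ = 12 → M.
Square: lon ⌊19.45205/2⌋ = 9; lat ⌊1.85884/1⌋ = 1.
Subsquare: lon ⌊1.45205/0.0833333⌋ = 17 → r; lat ⌊0.85884/0.0416667⌋ = 20 → u.
Extended square: lon ⌊0.03538/0.00833333⌋ = 4; lat ⌊0.02551/0.00416667⌋ = 6.

PM91ru46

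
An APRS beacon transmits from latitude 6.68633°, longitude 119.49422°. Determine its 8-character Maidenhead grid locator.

Shift to the Maidenhead origin (180°W, 90°S): lon 299.49422, lat 96.68633.
Field (20°×10°, letters A–R): 299.49422/20 → 14 → O, 96.68633/10 → 9 → J; chars OJ.
Square (2°×1°, digits 0–9): 19.49422/2 → 9, 6.68633/1 → 6; chars 96.
Subsquare (5′×2.5′, letters a–x): 1.49422/0.0833333 → 17 → r, 0.68633/0.0416667 → 16 → q; chars rq.
Extended square (30″×15″, digits 0–9): 0.07755/0.00833333 → 9, 0.01966/0.00416667 → 4; chars 94.

OJ96rq94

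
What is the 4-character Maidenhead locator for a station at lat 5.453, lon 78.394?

MJ95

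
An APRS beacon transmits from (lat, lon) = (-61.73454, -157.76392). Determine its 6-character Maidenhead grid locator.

Shift to the Maidenhead origin (180°W, 90°S): lon 22.2361, lat 28.2655.
Field: lon ⌊22.2361/20⌋ = 1 → B; lat ⌊28.2655/10⌋ = 2 → C.
Square: lon ⌊2.2361/2⌋ = 1; lat ⌊8.2655/1⌋ = 8.
Subsquare: lon ⌊0.2361/0.0833333⌋ = 2 → c; lat ⌊0.2655/0.0416667⌋ = 6 → g.

BC18cg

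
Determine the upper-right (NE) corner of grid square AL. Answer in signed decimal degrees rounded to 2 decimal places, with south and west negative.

30.00, -160.00

Field A=0, L=11: +0·20° lon, +11·10° lat → SW at lon -180°, lat 20°.
Cell spans 20° lon × 10° lat. NE corner is SW corner plus one full cell.
latitude 30.00, longitude -160.00.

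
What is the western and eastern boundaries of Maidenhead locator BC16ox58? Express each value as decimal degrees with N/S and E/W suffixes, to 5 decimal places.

Field B=1, C=2: +1·20° lon, +2·10° lat → SW at lon -160°, lat -70°.
Square 1, 6: +1·2° lon, +6·1° lat → SW at lon -158°, lat -64°.
Subsquare o=14, x=23: +14·0.0833333° lon, +23·0.0416667° lat → SW at lon -156.833°, lat -63.0417°.
Extended square 5, 8: +5·0.00833333° lon, +8·0.00416667° lat → SW at lon -156.792°, lat -63.0083°.
Cell spans 0.00833333° lon × 0.00416667° lat.
west 156.79167° W, east 156.78333° W.

156.79167° W, 156.78333° W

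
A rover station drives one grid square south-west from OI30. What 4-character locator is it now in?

OH29

Longitude square 3; −1 → 2.
Latitude square 0; −1 → -1, wraps to 9, carry into field.
Latitude field I = 8; −1 → 7 = H.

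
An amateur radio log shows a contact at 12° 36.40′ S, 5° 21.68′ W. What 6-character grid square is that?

Offset from 180°W / 90°S: lon 174.6387°, lat 77.3933°.
Field: lon ⌊174.6387/20⌋ = 8 → I; lat ⌊77.3933/10⌋ = 7 → H.
Square: lon ⌊14.6387/2⌋ = 7; lat ⌊7.3933/1⌋ = 7.
Subsquare: lon ⌊0.6387/0.0833333⌋ = 7 → h; lat ⌊0.3933/0.0416667⌋ = 9 → j.

IH77hj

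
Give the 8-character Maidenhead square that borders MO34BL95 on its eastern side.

Longitude extended square 9; +1 → 10, wraps to 0, carry into subsquare.
Longitude subsquare b = 1; +1 → 2 = c.
The latitude characters are unchanged.

MO34cl05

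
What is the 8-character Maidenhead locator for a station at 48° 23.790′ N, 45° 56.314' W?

Shift to the Maidenhead origin (180°W, 90°S): lon 134.06143, lat 138.39650.
Field: 134.06143/20 → 6 → G, 138.39650/10 → 13 → N; chars GN.
Square: 14.06143/2 → 7, 8.39650/1 → 8; chars 78.
Subsquare: 0.06143/0.0833333 → 0 → a, 0.39650/0.0416667 → 9 → j; chars aj.
Extended square: 0.06143/0.00833333 → 7, 0.02150/0.00416667 → 5; chars 75.

GN78aj75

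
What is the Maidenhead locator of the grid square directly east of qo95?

RO05

Longitude square 9; +1 → 10, wraps to 0, carry into field.
Longitude field Q = 16; +1 → 17 = R.
The latitude characters are unchanged.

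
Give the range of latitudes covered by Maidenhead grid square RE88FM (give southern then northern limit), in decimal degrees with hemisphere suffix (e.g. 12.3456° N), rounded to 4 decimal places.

41.5000° S, 41.4583° S

Field R=17, E=4: +17·20° lon, +4·10° lat → SW at lon 160°, lat -50°.
Square 8, 8: +8·2° lon, +8·1° lat → SW at lon 176°, lat -42°.
Subsquare f=5, m=12: +5·0.0833333° lon, +12·0.0416667° lat → SW at lon 176.417°, lat -41.5°.
Cell spans 0.0833333° lon × 0.0416667° lat.
south 41.5000° S, north 41.4583° S.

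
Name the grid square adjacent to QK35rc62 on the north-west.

QK35rc53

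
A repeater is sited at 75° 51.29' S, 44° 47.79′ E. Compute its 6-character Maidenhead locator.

LB24jd

Add 180° to longitude and 90° to latitude: 224.7965, 14.1452.
Field: lon ⌊224.7965/20⌋ = 11 → L; lat ⌊14.1452/10⌋ = 1 → B.
Square: lon ⌊4.7965/2⌋ = 2; lat ⌊4.1452/1⌋ = 4.
Subsquare: lon ⌊0.7965/0.0833333⌋ = 9 → j; lat ⌊0.1452/0.0416667⌋ = 3 → d.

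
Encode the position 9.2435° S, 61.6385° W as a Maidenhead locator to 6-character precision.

FI90es

Shift to the Maidenhead origin (180°W, 90°S): lon 118.3615, lat 80.7565.
Field (20°×10°, letters A–R): 118.3615/20 → 5 → F, 80.7565/10 → 8 → I; chars FI.
Square (2°×1°, digits 0–9): 18.3615/2 → 9, 0.7565/1 → 0; chars 90.
Subsquare (5′×2.5′, letters a–x): 0.3615/0.0833333 → 4 → e, 0.7565/0.0416667 → 18 → s; chars es.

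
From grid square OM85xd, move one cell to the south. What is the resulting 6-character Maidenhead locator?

Latitude subsquare d = 3; −1 → 2 = c.
The longitude characters are unchanged.

OM85xc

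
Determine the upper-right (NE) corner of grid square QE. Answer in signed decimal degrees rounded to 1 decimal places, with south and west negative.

-40.0, 160.0

Field Q=16, E=4: +16·20° lon, +4·10° lat → SW at lon 140°, lat -50°.
Cell spans 20° lon × 10° lat. NE corner is SW corner plus one full cell.
latitude -40.0, longitude 160.0.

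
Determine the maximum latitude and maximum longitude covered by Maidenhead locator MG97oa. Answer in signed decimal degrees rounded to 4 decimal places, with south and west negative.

-22.9583, 79.2500

Field M=12, G=6: +12·20° lon, +6·10° lat → SW at lon 60°, lat -30°.
Square 9, 7: +9·2° lon, +7·1° lat → SW at lon 78°, lat -23°.
Subsquare o=14, a=0: +14·0.0833333° lon, +0·0.0416667° lat → SW at lon 79.1667°, lat -23°.
Cell spans 0.0833333° lon × 0.0416667° lat. NE corner is SW corner plus one full cell.
latitude -22.9583, longitude 79.2500.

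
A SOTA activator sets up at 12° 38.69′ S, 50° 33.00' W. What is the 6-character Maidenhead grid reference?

GH47ri

Add 180° to longitude and 90° to latitude: 129.4500, 77.3552.
Field: 129.4500/20 → 6 → G, 77.3552/10 → 7 → H; chars GH.
Square: 9.4500/2 → 4, 7.3552/1 → 7; chars 47.
Subsquare: 1.4500/0.0833333 → 17 → r, 0.3552/0.0416667 → 8 → i; chars ri.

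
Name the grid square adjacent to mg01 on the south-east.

Longitude square 0; +1 → 1.
Latitude square 1; −1 → 0.

MG10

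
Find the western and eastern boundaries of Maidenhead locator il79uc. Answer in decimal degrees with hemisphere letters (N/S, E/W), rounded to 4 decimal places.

4.3333° W, 4.2500° W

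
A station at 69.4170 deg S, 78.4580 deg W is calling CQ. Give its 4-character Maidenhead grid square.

FC00

Shift to the Maidenhead origin (180°W, 90°S): lon 101.54, lat 20.58.
Field: 101.54/20 → 5 → F, 20.58/10 → 2 → C; chars FC.
Square: 1.54/2 → 0, 0.58/1 → 0; chars 00.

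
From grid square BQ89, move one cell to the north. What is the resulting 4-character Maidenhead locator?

BR80

Latitude square 9; +1 → 10, wraps to 0, carry into field.
Latitude field Q = 16; +1 → 17 = R.
The longitude characters are unchanged.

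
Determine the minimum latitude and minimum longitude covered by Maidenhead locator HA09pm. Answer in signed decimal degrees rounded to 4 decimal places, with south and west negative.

Field H=7, A=0: +7·20° lon, +0·10° lat → SW at lon -40°, lat -90°.
Square 0, 9: +0·2° lon, +9·1° lat → SW at lon -40°, lat -81°.
Subsquare p=15, m=12: +15·0.0833333° lon, +12·0.0416667° lat → SW at lon -38.75°, lat -80.5°.
latitude -80.5000, longitude -38.7500.

-80.5000, -38.7500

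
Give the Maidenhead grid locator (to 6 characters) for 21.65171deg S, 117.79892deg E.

OG88vi

Offset from 180°W / 90°S: lon 297.7989°, lat 68.3483°.
Field: 297.7989/20 → 14 → O, 68.3483/10 → 6 → G; chars OG.
Square: 17.7989/2 → 8, 8.3483/1 → 8; chars 88.
Subsquare: 1.7989/0.0833333 → 21 → v, 0.3483/0.0416667 → 8 → i; chars vi.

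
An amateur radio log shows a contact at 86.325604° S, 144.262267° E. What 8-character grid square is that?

QA23dq11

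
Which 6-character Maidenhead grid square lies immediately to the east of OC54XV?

Longitude subsquare x = 23; +1 → 24, wraps to 0 = a, carry into square.
Longitude square 5; +1 → 6.
The latitude characters are unchanged.

OC64av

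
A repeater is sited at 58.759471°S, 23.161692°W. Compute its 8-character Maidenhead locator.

HD81kf07

Shift to the Maidenhead origin (180°W, 90°S): lon 156.83831, lat 31.24053.
Field: lon ⌊156.83831/20⌋ = 7 → H; lat ⌊31.24053/10⌋ = 3 → D.
Square: lon ⌊16.83831/2⌋ = 8; lat ⌊1.24053/1⌋ = 1.
Subsquare: lon ⌊0.83831/0.0833333⌋ = 10 → k; lat ⌊0.24053/0.0416667⌋ = 5 → f.
Extended square: lon ⌊0.00497/0.00833333⌋ = 0; lat ⌊0.03220/0.00416667⌋ = 7.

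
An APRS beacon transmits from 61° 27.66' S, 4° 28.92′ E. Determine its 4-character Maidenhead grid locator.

JC28

Shift to the Maidenhead origin (180°W, 90°S): lon 184.48, lat 28.54.
Field: 184.48/20 → 9 → J, 28.54/10 → 2 → C; chars JC.
Square: 4.48/2 → 2, 8.54/1 → 8; chars 28.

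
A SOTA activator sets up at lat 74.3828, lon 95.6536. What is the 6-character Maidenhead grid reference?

Add 180° to longitude and 90° to latitude: 275.6536, 164.3828.
Field: lon ⌊275.6536/20⌋ = 13 → N; lat ⌊164.3828/10⌋ = 16 → Q.
Square: lon ⌊15.6536/2⌋ = 7; lat ⌊4.3828/1⌋ = 4.
Subsquare: lon ⌊1.6536/0.0833333⌋ = 19 → t; lat ⌊0.3828/0.0416667⌋ = 9 → j.

NQ74tj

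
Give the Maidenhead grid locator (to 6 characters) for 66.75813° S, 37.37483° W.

Offset from 180°W / 90°S: lon 142.6252°, lat 23.2419°.
Field: 142.6252/20 → 7 → H, 23.2419/10 → 2 → C; chars HC.
Square: 2.6252/2 → 1, 3.2419/1 → 3; chars 13.
Subsquare: 0.6252/0.0833333 → 7 → h, 0.2419/0.0416667 → 5 → f; chars hf.

HC13hf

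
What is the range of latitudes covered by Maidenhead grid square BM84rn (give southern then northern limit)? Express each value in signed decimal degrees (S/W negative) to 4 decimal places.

Field B=1, M=12: +1·20° lon, +12·10° lat → SW at lon -160°, lat 30°.
Square 8, 4: +8·2° lon, +4·1° lat → SW at lon -144°, lat 34°.
Subsquare r=17, n=13: +17·0.0833333° lon, +13·0.0416667° lat → SW at lon -142.583°, lat 34.5417°.
Cell spans 0.0833333° lon × 0.0416667° lat.
south 34.5417, north 34.5833.

34.5417, 34.5833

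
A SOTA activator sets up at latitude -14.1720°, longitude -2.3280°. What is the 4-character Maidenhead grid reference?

IH85

Shift to the Maidenhead origin (180°W, 90°S): lon 177.67, lat 75.83.
Field: lon ⌊177.67/20⌋ = 8 → I; lat ⌊75.83/10⌋ = 7 → H.
Square: lon ⌊17.67/2⌋ = 8; lat ⌊5.83/1⌋ = 5.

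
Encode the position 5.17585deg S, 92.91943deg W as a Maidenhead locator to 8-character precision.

Shift to the Maidenhead origin (180°W, 90°S): lon 87.08057, lat 84.82415.
Field: lon ⌊87.08057/20⌋ = 4 → E; lat ⌊84.82415/10⌋ = 8 → I.
Square: lon ⌊7.08057/2⌋ = 3; lat ⌊4.82415/1⌋ = 4.
Subsquare: lon ⌊1.08057/0.0833333⌋ = 12 → m; lat ⌊0.82415/0.0416667⌋ = 19 → t.
Extended square: lon ⌊0.08057/0.00833333⌋ = 9; lat ⌊0.03248/0.00416667⌋ = 7.

EI34mt97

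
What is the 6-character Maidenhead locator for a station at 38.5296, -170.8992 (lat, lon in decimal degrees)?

AM48nm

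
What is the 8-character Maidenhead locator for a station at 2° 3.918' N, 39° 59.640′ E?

Offset from 180°W / 90°S: lon 219.99400°, lat 92.06530°.
Field: lon ⌊219.99400/20⌋ = 10 → K; lat ⌊92.06530/10⌋ = 9 → J.
Square: lon ⌊19.99400/2⌋ = 9; lat ⌊2.06530/1⌋ = 2.
Subsquare: lon ⌊1.99400/0.0833333⌋ = 23 → x; lat ⌊0.06530/0.0416667⌋ = 1 → b.
Extended square: lon ⌊0.07733/0.00833333⌋ = 9; lat ⌊0.02363/0.00416667⌋ = 5.

KJ92xb95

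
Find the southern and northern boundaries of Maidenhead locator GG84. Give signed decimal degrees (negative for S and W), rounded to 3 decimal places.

-26.000, -25.000

Field G=6, G=6: +6·20° lon, +6·10° lat → SW at lon -60°, lat -30°.
Square 8, 4: +8·2° lon, +4·1° lat → SW at lon -44°, lat -26°.
Cell spans 2° lon × 1° lat.
south -26.000, north -25.000.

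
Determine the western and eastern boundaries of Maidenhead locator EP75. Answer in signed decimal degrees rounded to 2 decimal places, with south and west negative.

-86.00, -84.00

Field E=4, P=15: +4·20° lon, +15·10° lat → SW at lon -100°, lat 60°.
Square 7, 5: +7·2° lon, +5·1° lat → SW at lon -86°, lat 65°.
Cell spans 2° lon × 1° lat.
west -86.00, east -84.00.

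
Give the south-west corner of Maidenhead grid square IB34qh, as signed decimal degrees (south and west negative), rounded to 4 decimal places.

-75.7083, -12.6667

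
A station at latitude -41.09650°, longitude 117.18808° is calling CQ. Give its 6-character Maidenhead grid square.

OE88ov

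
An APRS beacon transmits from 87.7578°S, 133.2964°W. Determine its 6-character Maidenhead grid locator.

Shift to the Maidenhead origin (180°W, 90°S): lon 46.7036, lat 2.2422.
Field: 46.7036/20 → 2 → C, 2.2422/10 → 0 → A; chars CA.
Square: 6.7036/2 → 3, 2.2422/1 → 2; chars 32.
Subsquare: 0.7036/0.0833333 → 8 → i, 0.2422/0.0416667 → 5 → f; chars if.

CA32if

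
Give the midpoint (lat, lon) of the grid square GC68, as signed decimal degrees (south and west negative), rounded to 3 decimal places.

-61.500, -47.000

Field G=6, C=2: +6·20° lon, +2·10° lat → SW at lon -60°, lat -70°.
Square 6, 8: +6·2° lon, +8·1° lat → SW at lon -48°, lat -62°.
Cell spans 2° lon × 1° lat. Centre is SW corner plus half of each.
latitude -61.500, longitude -47.000.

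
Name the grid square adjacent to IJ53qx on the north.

IJ54qa

Latitude subsquare x = 23; +1 → 24, wraps to 0 = a, carry into square.
Latitude square 3; +1 → 4.
The longitude characters are unchanged.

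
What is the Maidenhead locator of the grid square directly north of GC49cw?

GC49cx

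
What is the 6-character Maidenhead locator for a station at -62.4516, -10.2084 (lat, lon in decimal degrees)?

Add 180° to longitude and 90° to latitude: 169.7916, 27.5484.
Field: 169.7916/20 → 8 → I, 27.5484/10 → 2 → C; chars IC.
Square: 9.7916/2 → 4, 7.5484/1 → 7; chars 47.
Subsquare: 1.7916/0.0833333 → 21 → v, 0.5484/0.0416667 → 13 → n; chars vn.

IC47vn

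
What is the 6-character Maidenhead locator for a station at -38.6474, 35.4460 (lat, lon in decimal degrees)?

Add 180° to longitude and 90° to latitude: 215.4460, 51.3526.
Field: 215.4460/20 → 10 → K, 51.3526/10 → 5 → F; chars KF.
Square: 15.4460/2 → 7, 1.3526/1 → 1; chars 71.
Subsquare: 1.4460/0.0833333 → 17 → r, 0.3526/0.0416667 → 8 → i; chars ri.

KF71ri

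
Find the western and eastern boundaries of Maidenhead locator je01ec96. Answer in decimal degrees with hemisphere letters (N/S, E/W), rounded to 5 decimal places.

0.40833° E, 0.41667° E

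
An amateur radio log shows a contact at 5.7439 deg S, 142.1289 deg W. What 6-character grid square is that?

Shift to the Maidenhead origin (180°W, 90°S): lon 37.8711, lat 84.2561.
Field: 37.8711/20 → 1 → B, 84.2561/10 → 8 → I; chars BI.
Square: 17.8711/2 → 8, 4.2561/1 → 4; chars 84.
Subsquare: 1.8711/0.0833333 → 22 → w, 0.2561/0.0416667 → 6 → g; chars wg.

BI84wg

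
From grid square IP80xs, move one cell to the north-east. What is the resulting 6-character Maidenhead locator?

IP90at

Longitude subsquare x = 23; +1 → 24, wraps to 0 = a, carry into square.
Longitude square 8; +1 → 9.
Latitude subsquare s = 18; +1 → 19 = t.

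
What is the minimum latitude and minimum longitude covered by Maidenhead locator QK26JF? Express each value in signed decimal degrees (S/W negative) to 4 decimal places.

16.2083, 144.7500

Field Q=16, K=10: +16·20° lon, +10·10° lat → SW at lon 140°, lat 10°.
Square 2, 6: +2·2° lon, +6·1° lat → SW at lon 144°, lat 16°.
Subsquare j=9, f=5: +9·0.0833333° lon, +5·0.0416667° lat → SW at lon 144.75°, lat 16.2083°.
latitude 16.2083, longitude 144.7500.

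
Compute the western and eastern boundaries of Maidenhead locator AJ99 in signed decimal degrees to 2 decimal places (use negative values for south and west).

Field A=0, J=9: +0·20° lon, +9·10° lat → SW at lon -180°, lat 0°.
Square 9, 9: +9·2° lon, +9·1° lat → SW at lon -162°, lat 9°.
Cell spans 2° lon × 1° lat.
west -162.00, east -160.00.

-162.00, -160.00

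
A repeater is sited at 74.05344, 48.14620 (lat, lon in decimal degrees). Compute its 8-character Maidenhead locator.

LQ44bb72

Shift to the Maidenhead origin (180°W, 90°S): lon 228.14620, lat 164.05344.
Field: lon ⌊228.14620/20⌋ = 11 → L; lat ⌊164.05344/10⌋ = 16 → Q.
Square: lon ⌊8.14620/2⌋ = 4; lat ⌊4.05344/1⌋ = 4.
Subsquare: lon ⌊0.14620/0.0833333⌋ = 1 → b; lat ⌊0.05344/0.0416667⌋ = 1 → b.
Extended square: lon ⌊0.06287/0.00833333⌋ = 7; lat ⌊0.01177/0.00416667⌋ = 2.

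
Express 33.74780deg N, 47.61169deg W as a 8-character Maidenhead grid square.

Add 180° to longitude and 90° to latitude: 132.38831, 123.74780.
Field: lon ⌊132.38831/20⌋ = 6 → G; lat ⌊123.74780/10⌋ = 12 → M.
Square: lon ⌊12.38831/2⌋ = 6; lat ⌊3.74780/1⌋ = 3.
Subsquare: lon ⌊0.38831/0.0833333⌋ = 4 → e; lat ⌊0.74780/0.0416667⌋ = 17 → r.
Extended square: lon ⌊0.05498/0.00833333⌋ = 6; lat ⌊0.03947/0.00416667⌋ = 9.

GM63er69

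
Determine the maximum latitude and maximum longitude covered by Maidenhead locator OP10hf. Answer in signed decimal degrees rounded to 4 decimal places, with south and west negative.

60.2500, 102.6667

Field O=14, P=15: +14·20° lon, +15·10° lat → SW at lon 100°, lat 60°.
Square 1, 0: +1·2° lon, +0·1° lat → SW at lon 102°, lat 60°.
Subsquare h=7, f=5: +7·0.0833333° lon, +5·0.0416667° lat → SW at lon 102.583°, lat 60.2083°.
Cell spans 0.0833333° lon × 0.0416667° lat. NE corner is SW corner plus one full cell.
latitude 60.2500, longitude 102.6667.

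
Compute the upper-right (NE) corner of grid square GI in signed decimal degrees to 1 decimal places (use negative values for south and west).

0.0, -40.0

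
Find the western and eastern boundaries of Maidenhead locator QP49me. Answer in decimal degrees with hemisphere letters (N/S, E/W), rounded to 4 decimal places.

Field Q=16, P=15: +16·20° lon, +15·10° lat → SW at lon 140°, lat 60°.
Square 4, 9: +4·2° lon, +9·1° lat → SW at lon 148°, lat 69°.
Subsquare m=12, e=4: +12·0.0833333° lon, +4·0.0416667° lat → SW at lon 149°, lat 69.1667°.
Cell spans 0.0833333° lon × 0.0416667° lat.
west 149.0000° E, east 149.0833° E.

149.0000° E, 149.0833° E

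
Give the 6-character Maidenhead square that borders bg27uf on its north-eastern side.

BG27vg

Longitude subsquare u = 20; +1 → 21 = v.
Latitude subsquare f = 5; +1 → 6 = g.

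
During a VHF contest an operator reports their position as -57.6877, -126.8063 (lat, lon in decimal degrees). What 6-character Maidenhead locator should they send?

CD62oh

Shift to the Maidenhead origin (180°W, 90°S): lon 53.1937, lat 32.3123.
Field: lon ⌊53.1937/20⌋ = 2 → C; lat ⌊32.3123/10⌋ = 3 → D.
Square: lon ⌊13.1937/2⌋ = 6; lat ⌊2.3123/1⌋ = 2.
Subsquare: lon ⌊1.1937/0.0833333⌋ = 14 → o; lat ⌊0.3123/0.0416667⌋ = 7 → h.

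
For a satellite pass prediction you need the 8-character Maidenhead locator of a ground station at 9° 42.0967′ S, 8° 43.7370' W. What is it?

Shift to the Maidenhead origin (180°W, 90°S): lon 171.27105, lat 80.29839.
Field (20°×10°, letters A–R): lon ⌊171.27105/20⌋ = 8 → I; lat ⌊80.29839/10⌋ = 8 → I.
Square (2°×1°, digits 0–9): lon ⌊11.27105/2⌋ = 5; lat ⌊0.29839/1⌋ = 0.
Subsquare (5′×2.5′, letters a–x): lon ⌊1.27105/0.0833333⌋ = 15 → p; lat ⌊0.29839/0.0416667⌋ = 7 → h.
Extended square (30″×15″, digits 0–9): lon ⌊0.02105/0.00833333⌋ = 2; lat ⌊0.00672/0.00416667⌋ = 1.

II50ph21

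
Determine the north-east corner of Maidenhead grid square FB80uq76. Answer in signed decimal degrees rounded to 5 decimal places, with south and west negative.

Field F=5, B=1: +5·20° lon, +1·10° lat → SW at lon -80°, lat -80°.
Square 8, 0: +8·2° lon, +0·1° lat → SW at lon -64°, lat -80°.
Subsquare u=20, q=16: +20·0.0833333° lon, +16·0.0416667° lat → SW at lon -62.3333°, lat -79.3333°.
Extended square 7, 6: +7·0.00833333° lon, +6·0.00416667° lat → SW at lon -62.275°, lat -79.3083°.
Cell spans 0.00833333° lon × 0.00416667° lat. NE corner is SW corner plus one full cell.
latitude -79.30417, longitude -62.26667.

-79.30417, -62.26667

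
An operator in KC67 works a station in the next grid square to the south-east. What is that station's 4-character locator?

KC76

Longitude square 6; +1 → 7.
Latitude square 7; −1 → 6.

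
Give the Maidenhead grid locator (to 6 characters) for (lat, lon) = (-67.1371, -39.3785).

HC02hu

Add 180° to longitude and 90° to latitude: 140.6215, 22.8629.
Field (20°×10°, letters A–R): lon ⌊140.6215/20⌋ = 7 → H; lat ⌊22.8629/10⌋ = 2 → C.
Square (2°×1°, digits 0–9): lon ⌊0.6215/2⌋ = 0; lat ⌊2.8629/1⌋ = 2.
Subsquare (5′×2.5′, letters a–x): lon ⌊0.6215/0.0833333⌋ = 7 → h; lat ⌊0.8629/0.0416667⌋ = 20 → u.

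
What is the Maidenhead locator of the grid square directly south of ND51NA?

ND50nx

Latitude subsquare a = 0; −1 → -1, wraps to 23 = x, carry into square.
Latitude square 1; −1 → 0.
The longitude characters are unchanged.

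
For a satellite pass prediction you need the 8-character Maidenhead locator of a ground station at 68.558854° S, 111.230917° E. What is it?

Shift to the Maidenhead origin (180°W, 90°S): lon 291.23092, lat 21.44115.
Field: 291.23092/20 → 14 → O, 21.44115/10 → 2 → C; chars OC.
Square: 11.23092/2 → 5, 1.44115/1 → 1; chars 51.
Subsquare: 1.23092/0.0833333 → 14 → o, 0.44115/0.0416667 → 10 → k; chars ok.
Extended square: 0.06425/0.00833333 → 7, 0.02448/0.00416667 → 5; chars 75.

OC51ok75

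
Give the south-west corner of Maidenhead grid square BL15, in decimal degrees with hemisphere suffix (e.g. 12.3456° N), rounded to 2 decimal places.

25.00° N, 158.00° W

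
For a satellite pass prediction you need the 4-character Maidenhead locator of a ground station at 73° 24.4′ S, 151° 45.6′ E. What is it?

QB56

Offset from 180°W / 90°S: lon 331.76°, lat 16.59°.
Field: lon ⌊331.76/20⌋ = 16 → Q; lat ⌊16.59/10⌋ = 1 → B.
Square: lon ⌊11.76/2⌋ = 5; lat ⌊6.59/1⌋ = 6.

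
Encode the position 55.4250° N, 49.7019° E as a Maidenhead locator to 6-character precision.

Add 180° to longitude and 90° to latitude: 229.7019, 145.4250.
Field: 229.7019/20 → 11 → L, 145.4250/10 → 14 → O; chars LO.
Square: 9.7019/2 → 4, 5.4250/1 → 5; chars 45.
Subsquare: 1.7019/0.0833333 → 20 → u, 0.4250/0.0416667 → 10 → k; chars uk.

LO45uk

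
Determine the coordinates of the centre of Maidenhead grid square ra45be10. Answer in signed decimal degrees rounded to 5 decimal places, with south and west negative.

Field R=17, A=0: +17·20° lon, +0·10° lat → SW at lon 160°, lat -90°.
Square 4, 5: +4·2° lon, +5·1° lat → SW at lon 168°, lat -85°.
Subsquare b=1, e=4: +1·0.0833333° lon, +4·0.0416667° lat → SW at lon 168.083°, lat -84.8333°.
Extended square 1, 0: +1·0.00833333° lon, +0·0.00416667° lat → SW at lon 168.092°, lat -84.8333°.
Cell spans 0.00833333° lon × 0.00416667° lat. Centre is SW corner plus half of each.
latitude -84.83125, longitude 168.09583.

-84.83125, 168.09583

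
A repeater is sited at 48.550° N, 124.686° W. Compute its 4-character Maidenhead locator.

CN78

Shift to the Maidenhead origin (180°W, 90°S): lon 55.31, lat 138.55.
Field: 55.31/20 → 2 → C, 138.55/10 → 13 → N; chars CN.
Square: 15.31/2 → 7, 8.55/1 → 8; chars 78.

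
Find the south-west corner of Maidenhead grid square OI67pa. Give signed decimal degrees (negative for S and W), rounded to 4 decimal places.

Field O=14, I=8: +14·20° lon, +8·10° lat → SW at lon 100°, lat -10°.
Square 6, 7: +6·2° lon, +7·1° lat → SW at lon 112°, lat -3°.
Subsquare p=15, a=0: +15·0.0833333° lon, +0·0.0416667° lat → SW at lon 113.25°, lat -3°.
latitude -3.0000, longitude 113.2500.

-3.0000, 113.2500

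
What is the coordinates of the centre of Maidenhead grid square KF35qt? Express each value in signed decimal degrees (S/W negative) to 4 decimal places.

-34.1875, 27.3750

Field K=10, F=5: +10·20° lon, +5·10° lat → SW at lon 20°, lat -40°.
Square 3, 5: +3·2° lon, +5·1° lat → SW at lon 26°, lat -35°.
Subsquare q=16, t=19: +16·0.0833333° lon, +19·0.0416667° lat → SW at lon 27.3333°, lat -34.2083°.
Cell spans 0.0833333° lon × 0.0416667° lat. Centre is SW corner plus half of each.
latitude -34.1875, longitude 27.3750.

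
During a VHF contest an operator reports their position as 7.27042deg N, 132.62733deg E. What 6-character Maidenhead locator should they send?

Shift to the Maidenhead origin (180°W, 90°S): lon 312.6273, lat 97.2704.
Field: 312.6273/20 → 15 → P, 97.2704/10 → 9 → J; chars PJ.
Square: 12.6273/2 → 6, 7.2704/1 → 7; chars 67.
Subsquare: 0.6273/0.0833333 → 7 → h, 0.2704/0.0416667 → 6 → g; chars hg.

PJ67hg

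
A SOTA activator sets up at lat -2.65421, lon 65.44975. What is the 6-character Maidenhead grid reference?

MI27ri

Add 180° to longitude and 90° to latitude: 245.4497, 87.3458.
Field (20°×10°, letters A–R): lon ⌊245.4497/20⌋ = 12 → M; lat ⌊87.3458/10⌋ = 8 → I.
Square (2°×1°, digits 0–9): lon ⌊5.4497/2⌋ = 2; lat ⌊7.3458/1⌋ = 7.
Subsquare (5′×2.5′, letters a–x): lon ⌊1.4497/0.0833333⌋ = 17 → r; lat ⌊0.3458/0.0416667⌋ = 8 → i.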